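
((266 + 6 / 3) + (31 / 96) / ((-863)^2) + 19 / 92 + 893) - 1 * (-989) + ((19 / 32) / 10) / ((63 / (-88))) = 371255915860253 / 172667244960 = 2150.12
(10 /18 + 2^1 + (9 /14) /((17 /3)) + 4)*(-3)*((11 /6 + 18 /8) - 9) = 842815 /8568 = 98.37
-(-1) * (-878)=-878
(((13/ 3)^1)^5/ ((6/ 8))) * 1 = 1485172/ 729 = 2037.27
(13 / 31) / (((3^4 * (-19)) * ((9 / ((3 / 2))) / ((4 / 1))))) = -26 / 143127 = -0.00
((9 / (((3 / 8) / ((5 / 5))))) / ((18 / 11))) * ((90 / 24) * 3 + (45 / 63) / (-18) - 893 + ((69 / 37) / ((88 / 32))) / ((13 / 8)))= -1175161985 / 90909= -12926.79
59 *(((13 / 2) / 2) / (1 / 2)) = 767 / 2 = 383.50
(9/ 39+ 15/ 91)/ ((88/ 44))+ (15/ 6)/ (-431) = 15061/ 78442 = 0.19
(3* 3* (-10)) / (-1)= 90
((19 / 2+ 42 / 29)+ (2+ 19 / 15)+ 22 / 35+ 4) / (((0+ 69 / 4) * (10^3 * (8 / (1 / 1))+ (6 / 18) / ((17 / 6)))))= 1950869 / 14287350105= 0.00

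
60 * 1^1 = 60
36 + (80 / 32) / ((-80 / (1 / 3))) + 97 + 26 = 15263 / 96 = 158.99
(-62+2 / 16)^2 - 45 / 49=3827.60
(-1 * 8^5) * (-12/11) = 393216/11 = 35746.91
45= 45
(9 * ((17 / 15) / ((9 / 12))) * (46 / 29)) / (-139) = -3128 / 20155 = -0.16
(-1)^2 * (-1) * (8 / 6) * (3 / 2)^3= -9 / 2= -4.50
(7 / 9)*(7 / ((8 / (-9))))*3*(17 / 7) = -357 / 8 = -44.62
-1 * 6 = -6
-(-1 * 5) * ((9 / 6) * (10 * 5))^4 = 158203125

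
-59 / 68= -0.87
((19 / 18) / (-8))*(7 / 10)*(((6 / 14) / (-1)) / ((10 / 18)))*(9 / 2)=513 / 1600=0.32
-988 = -988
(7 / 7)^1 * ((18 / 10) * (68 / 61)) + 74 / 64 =30869 / 9760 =3.16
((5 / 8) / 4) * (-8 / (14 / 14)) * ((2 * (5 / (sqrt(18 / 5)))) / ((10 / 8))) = -5 * sqrt(10) / 3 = -5.27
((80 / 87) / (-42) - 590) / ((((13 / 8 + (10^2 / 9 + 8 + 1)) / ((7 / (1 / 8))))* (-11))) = 13798016 / 99847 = 138.19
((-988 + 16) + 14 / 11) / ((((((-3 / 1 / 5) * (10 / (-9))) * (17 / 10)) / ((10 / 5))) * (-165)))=21356 / 2057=10.38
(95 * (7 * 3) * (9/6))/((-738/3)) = -1995/164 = -12.16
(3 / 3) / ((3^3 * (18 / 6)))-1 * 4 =-3.99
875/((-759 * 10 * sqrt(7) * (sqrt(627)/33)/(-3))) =25 * sqrt(4389)/9614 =0.17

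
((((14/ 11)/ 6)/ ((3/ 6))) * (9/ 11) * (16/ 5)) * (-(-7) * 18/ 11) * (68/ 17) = 338688/ 6655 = 50.89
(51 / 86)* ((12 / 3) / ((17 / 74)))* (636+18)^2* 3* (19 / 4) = 62933933.30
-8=-8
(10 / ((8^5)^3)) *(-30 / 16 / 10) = -15 / 281474976710656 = -0.00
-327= -327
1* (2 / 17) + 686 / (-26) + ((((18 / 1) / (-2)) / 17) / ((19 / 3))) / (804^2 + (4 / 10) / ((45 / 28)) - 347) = -16033096835370 / 610390074619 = -26.27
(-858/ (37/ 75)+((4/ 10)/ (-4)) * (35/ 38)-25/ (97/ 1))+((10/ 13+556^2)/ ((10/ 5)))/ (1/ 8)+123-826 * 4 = 4367263952777/ 3545932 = 1231626.54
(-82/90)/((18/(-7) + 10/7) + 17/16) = 4592/405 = 11.34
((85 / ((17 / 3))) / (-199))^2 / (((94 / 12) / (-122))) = -164700 / 1861247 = -0.09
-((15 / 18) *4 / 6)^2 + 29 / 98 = -101 / 7938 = -0.01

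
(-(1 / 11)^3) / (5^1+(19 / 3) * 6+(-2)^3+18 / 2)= -1 / 58564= -0.00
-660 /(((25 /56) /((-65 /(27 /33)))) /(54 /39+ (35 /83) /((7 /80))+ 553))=5451346208 /83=65678869.98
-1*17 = -17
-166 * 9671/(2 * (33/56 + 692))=-1158.97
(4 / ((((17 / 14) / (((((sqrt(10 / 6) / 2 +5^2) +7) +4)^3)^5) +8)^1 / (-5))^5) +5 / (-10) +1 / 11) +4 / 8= -1747811924772021972210279980562087353640130629730807740822128603248422041257876867012915227483483289940574578657274886860785999307657724831931357822398558388376370433376461522748838225792257158198628650452551420634045123420523903227769319040657425486949643610666050871304989975821021039930968690747216074855105442169635704063269 / 6015308718063493257450005234911083525493807242888081688555227730980878505579957367776179309931011674334224538566977452732163576100795756335952503579266084990647198157950148301996050479424541338082996084827303167469552309797473476036344881569738869649553457018629815496455887482220066171022766887197030183155869419349619148988416 - 24638526039483402215715143852994980340872955362455766784879055239272966735115487932034135592101920684806406783837488495266919297741592622856499927686592975353640136731321967031810742921353755334130695184560936549118836787683698840498279716802583740363559335949307750110970215161446466049760196640625 * sqrt(15) / 267014769090176369737660033509902500243865733437858739726350662774364280254792141680405686697931981282591643224741541758352431467542425263492209853483047096530859293232872350053091729377864938657803448367689238612817485342572508701897411291270368858733729448625258145261713755425251516824519126739924990374461533174255111372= -0.29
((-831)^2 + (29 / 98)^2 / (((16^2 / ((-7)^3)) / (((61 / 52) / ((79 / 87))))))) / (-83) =-20334354183597 / 2444029952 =-8320.01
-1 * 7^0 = -1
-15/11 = -1.36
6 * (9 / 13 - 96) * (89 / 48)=-110271 / 104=-1060.30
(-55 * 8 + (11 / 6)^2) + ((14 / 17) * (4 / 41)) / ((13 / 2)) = -142425827 / 326196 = -436.63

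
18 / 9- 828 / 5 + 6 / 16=-6529 / 40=-163.22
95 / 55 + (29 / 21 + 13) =3721 / 231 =16.11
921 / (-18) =-307 / 6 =-51.17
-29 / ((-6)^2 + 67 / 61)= -1769 / 2263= -0.78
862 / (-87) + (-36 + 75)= 2531 / 87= 29.09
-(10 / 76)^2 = -25 / 1444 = -0.02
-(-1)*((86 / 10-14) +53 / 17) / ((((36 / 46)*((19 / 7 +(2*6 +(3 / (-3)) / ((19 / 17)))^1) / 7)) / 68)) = -4154122 / 41355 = -100.45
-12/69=-4/23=-0.17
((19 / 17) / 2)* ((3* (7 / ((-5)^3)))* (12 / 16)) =-1197 / 17000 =-0.07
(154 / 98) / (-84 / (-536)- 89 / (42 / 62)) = -4422 / 369265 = -0.01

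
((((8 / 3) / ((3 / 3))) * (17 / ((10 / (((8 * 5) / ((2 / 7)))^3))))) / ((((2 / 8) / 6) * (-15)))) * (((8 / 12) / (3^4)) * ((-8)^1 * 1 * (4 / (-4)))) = -955351040 / 729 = -1310495.25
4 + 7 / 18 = 4.39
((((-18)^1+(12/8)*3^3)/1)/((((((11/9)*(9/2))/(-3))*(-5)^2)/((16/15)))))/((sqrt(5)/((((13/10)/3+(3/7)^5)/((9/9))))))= -5418744*sqrt(5)/115548125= -0.10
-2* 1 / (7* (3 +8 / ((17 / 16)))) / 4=-17 / 2506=-0.01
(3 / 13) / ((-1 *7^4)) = -3 / 31213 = -0.00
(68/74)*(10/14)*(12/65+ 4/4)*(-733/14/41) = -0.99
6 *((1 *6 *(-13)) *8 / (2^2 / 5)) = -4680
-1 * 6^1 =-6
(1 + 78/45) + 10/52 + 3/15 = 1219/390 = 3.13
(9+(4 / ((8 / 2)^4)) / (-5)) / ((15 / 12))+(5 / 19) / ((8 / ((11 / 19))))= 1042069 / 144400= 7.22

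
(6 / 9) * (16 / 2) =16 / 3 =5.33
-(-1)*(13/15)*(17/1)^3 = 63869/15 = 4257.93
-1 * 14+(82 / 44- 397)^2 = 75561473 / 484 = 156118.75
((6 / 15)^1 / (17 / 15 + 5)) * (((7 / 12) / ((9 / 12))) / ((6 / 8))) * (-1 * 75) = -350 / 69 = -5.07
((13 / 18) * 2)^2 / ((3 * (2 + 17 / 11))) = 143 / 729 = 0.20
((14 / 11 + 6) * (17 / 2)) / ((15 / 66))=272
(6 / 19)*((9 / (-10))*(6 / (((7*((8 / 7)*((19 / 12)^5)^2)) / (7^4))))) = -3010437727911936 / 582451294491095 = -5.17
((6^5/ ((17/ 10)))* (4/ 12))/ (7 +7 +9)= 25920/ 391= 66.29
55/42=1.31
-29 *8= -232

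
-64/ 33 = -1.94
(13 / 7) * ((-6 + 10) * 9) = 66.86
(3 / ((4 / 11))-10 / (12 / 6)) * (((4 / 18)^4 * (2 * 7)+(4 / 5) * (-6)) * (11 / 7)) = -5589298 / 229635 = -24.34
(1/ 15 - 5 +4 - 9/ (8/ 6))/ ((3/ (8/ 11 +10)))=-27199/ 990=-27.47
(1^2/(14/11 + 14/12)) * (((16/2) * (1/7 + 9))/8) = 4224/1127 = 3.75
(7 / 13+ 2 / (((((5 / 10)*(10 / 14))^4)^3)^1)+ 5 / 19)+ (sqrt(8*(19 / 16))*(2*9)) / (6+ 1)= 9*sqrt(38) / 7+ 28006841053239974 / 60302734375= 464445.26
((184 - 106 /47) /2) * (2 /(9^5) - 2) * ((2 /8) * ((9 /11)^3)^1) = -1042124 /41877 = -24.89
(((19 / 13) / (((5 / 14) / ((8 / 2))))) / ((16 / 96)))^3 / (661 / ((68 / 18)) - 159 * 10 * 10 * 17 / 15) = -8846216257536 / 166623500875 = -53.09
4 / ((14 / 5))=10 / 7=1.43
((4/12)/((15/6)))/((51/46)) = 92/765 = 0.12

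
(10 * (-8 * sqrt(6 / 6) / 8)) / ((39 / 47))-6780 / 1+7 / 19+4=-5029673 / 741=-6787.68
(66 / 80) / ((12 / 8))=11 / 20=0.55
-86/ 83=-1.04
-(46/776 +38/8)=-933/194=-4.81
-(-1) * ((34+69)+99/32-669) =-18013/32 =-562.91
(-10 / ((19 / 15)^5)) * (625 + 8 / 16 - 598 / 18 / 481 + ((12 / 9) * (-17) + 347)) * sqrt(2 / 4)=-266854078125 * sqrt(2) / 183231326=-2059.63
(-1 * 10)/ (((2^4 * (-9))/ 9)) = 5/ 8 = 0.62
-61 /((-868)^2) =-61 /753424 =-0.00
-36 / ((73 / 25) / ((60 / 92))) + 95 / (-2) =-186505 / 3358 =-55.54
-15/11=-1.36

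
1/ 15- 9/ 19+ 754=214774/ 285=753.59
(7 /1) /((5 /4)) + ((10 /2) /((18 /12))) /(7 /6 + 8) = 328 /55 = 5.96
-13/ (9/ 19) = -247/ 9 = -27.44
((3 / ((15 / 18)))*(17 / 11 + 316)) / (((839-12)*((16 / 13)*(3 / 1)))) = 136227 / 363880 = 0.37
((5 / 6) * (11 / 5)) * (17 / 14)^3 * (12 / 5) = 54043 / 6860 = 7.88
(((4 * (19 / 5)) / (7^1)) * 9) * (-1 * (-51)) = 34884 / 35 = 996.69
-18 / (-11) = 18 / 11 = 1.64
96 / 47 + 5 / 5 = 143 / 47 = 3.04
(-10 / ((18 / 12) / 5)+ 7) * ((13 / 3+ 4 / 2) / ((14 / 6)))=-71.48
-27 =-27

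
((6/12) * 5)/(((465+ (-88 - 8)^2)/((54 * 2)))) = 90/3227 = 0.03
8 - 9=-1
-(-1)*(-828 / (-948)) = 69 / 79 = 0.87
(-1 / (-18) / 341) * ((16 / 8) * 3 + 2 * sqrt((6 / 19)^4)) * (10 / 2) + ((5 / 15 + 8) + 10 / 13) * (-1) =-14558870 / 1600313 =-9.10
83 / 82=1.01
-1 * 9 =-9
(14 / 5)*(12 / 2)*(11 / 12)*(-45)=-693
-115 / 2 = -57.50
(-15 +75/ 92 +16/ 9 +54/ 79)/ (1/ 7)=-5367985/ 65412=-82.06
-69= -69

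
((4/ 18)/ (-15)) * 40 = -16/ 27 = -0.59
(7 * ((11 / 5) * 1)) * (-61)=-4697 / 5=-939.40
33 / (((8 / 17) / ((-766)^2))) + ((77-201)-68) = 82292145 / 2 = 41146072.50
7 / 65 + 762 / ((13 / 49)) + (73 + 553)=227387 / 65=3498.26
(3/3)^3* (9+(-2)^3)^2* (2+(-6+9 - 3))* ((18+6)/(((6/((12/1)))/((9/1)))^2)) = 15552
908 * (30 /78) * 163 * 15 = 11100300 /13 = 853869.23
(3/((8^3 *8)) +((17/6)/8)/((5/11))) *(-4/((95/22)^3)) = -63777527/1646160000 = -0.04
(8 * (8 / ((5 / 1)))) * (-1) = -64 / 5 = -12.80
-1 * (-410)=410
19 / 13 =1.46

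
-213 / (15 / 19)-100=-1849 / 5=-369.80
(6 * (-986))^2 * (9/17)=18528912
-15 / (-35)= 3 / 7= 0.43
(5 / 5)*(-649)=-649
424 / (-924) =-106 / 231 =-0.46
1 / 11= 0.09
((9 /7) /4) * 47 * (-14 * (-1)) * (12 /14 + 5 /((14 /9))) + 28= 24895 /28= 889.11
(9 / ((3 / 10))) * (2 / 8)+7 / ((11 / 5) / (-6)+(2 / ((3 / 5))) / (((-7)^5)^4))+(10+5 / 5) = -1037299461868959713 / 1755429858547463822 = -0.59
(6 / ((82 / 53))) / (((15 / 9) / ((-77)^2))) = 2828133 / 205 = 13795.77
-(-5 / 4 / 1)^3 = 125 / 64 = 1.95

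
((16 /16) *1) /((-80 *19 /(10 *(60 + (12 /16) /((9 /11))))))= -731 /1824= -0.40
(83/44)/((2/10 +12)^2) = 2075/163724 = 0.01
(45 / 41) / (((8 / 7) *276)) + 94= 2836649 / 30176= 94.00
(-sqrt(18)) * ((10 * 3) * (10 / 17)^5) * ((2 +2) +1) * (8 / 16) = -22500000 * sqrt(2) / 1419857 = -22.41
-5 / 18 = -0.28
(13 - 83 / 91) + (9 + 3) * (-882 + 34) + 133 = -912813 / 91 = -10030.91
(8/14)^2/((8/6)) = 0.24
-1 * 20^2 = -400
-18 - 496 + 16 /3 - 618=-1126.67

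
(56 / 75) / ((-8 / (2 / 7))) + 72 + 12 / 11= 60278 / 825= 73.06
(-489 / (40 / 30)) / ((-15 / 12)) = 1467 / 5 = 293.40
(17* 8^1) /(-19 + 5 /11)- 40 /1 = -142 /3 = -47.33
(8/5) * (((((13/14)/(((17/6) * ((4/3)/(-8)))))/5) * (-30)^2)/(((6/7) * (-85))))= 11232/1445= 7.77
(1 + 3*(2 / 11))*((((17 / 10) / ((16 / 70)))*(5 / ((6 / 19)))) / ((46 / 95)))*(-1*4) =-18257575 / 12144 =-1503.42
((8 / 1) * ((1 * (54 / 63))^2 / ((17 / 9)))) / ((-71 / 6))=-15552 / 59143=-0.26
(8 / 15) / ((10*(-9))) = -4 / 675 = -0.01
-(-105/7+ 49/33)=446/33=13.52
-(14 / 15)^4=-38416 / 50625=-0.76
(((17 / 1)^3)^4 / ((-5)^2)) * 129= 75158268602639169 / 25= 3006330744105566.76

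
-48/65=-0.74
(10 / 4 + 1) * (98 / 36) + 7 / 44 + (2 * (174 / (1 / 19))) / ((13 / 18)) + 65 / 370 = 872850505 / 95238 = 9164.94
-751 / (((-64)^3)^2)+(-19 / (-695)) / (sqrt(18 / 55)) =0.05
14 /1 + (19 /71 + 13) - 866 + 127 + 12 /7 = -352879 /497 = -710.02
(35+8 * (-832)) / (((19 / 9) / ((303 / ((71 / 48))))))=-866662416 / 1349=-642448.05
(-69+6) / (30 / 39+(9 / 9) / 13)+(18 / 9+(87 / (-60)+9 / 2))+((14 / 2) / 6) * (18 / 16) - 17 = -74881 / 880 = -85.09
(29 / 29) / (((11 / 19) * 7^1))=19 / 77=0.25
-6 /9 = -2 /3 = -0.67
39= 39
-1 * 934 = -934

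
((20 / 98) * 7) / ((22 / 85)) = 425 / 77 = 5.52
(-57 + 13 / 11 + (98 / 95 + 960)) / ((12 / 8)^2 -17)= -3783792 / 61655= -61.37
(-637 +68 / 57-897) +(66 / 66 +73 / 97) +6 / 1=-8432026 / 5529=-1525.05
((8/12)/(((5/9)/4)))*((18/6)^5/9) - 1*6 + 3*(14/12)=1271/10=127.10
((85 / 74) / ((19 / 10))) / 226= 425 / 158878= 0.00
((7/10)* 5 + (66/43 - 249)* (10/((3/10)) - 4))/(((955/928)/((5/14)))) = -144761272/57491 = -2517.98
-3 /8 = -0.38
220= 220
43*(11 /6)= 473 /6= 78.83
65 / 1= 65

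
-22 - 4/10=-112/5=-22.40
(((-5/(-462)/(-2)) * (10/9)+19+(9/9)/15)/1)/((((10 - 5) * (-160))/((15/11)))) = -396271/12196800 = -0.03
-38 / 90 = -19 / 45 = -0.42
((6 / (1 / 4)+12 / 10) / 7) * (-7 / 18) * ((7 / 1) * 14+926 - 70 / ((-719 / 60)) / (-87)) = -1433.51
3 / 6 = 1 / 2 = 0.50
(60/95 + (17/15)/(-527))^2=30924721/78057225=0.40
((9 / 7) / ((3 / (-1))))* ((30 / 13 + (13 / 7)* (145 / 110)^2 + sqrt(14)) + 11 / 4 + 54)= -4114899 / 154154 - 3* sqrt(14) / 7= -28.30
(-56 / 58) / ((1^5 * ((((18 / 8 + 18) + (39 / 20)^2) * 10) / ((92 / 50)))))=-10304 / 1395045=-0.01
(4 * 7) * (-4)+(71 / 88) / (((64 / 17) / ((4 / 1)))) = -156489 / 1408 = -111.14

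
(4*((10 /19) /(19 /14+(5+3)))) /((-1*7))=-80 /2489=-0.03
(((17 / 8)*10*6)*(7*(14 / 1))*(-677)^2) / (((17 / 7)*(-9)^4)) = 786034235 / 2187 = 359412.09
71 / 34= 2.09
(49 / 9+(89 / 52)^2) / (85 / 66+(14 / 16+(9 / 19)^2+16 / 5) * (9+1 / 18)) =4046151175 / 19434496211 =0.21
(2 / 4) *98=49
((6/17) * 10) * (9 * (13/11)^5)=200498220/2737867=73.23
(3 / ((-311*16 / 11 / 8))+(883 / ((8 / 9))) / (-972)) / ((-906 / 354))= 17043271 / 40574304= 0.42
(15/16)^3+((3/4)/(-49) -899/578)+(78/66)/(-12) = -1617770305/1914114048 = -0.85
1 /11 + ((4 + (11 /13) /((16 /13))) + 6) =10.78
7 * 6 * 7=294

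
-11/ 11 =-1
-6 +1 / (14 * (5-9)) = -337 / 56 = -6.02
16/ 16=1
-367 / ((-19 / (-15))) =-5505 / 19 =-289.74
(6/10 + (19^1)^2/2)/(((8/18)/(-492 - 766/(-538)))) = -430179507/2152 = -199897.54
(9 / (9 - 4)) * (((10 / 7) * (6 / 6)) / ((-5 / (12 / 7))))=-216 / 245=-0.88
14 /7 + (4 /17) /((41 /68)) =98 /41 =2.39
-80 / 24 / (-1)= 10 / 3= 3.33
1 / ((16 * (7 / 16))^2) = 1 / 49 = 0.02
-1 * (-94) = 94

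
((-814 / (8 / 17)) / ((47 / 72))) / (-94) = 62271 / 2209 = 28.19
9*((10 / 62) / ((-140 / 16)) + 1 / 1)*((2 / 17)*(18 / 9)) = 7668 / 3689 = 2.08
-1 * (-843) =843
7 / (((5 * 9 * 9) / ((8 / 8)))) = 7 / 405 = 0.02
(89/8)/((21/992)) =11036/21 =525.52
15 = 15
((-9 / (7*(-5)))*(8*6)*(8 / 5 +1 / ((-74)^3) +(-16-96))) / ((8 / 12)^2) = -54355127679 / 17728550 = -3065.97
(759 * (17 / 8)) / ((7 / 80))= 129030 / 7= 18432.86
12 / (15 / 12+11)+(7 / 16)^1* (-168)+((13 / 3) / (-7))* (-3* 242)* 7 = 301201 / 98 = 3073.48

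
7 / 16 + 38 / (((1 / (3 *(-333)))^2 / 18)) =10922122951 / 16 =682632684.44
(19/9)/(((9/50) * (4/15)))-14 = 1619/54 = 29.98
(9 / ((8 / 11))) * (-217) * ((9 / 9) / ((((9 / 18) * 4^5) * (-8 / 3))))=64449 / 32768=1.97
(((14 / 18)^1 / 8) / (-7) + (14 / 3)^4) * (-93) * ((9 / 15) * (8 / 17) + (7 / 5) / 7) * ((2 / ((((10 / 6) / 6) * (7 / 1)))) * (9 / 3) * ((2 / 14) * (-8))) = 1562409796 / 20825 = 75025.68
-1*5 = -5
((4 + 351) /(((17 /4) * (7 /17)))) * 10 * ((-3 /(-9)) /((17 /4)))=56800 /357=159.10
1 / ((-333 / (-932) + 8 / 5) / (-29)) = -135140 / 9121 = -14.82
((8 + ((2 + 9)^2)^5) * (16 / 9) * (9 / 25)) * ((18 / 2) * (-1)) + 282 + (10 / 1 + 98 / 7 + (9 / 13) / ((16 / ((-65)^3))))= -59759830929861 / 400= -149399577324.65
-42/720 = -0.06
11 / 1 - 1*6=5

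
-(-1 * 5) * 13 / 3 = 21.67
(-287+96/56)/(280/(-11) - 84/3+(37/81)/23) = 40924521/7665259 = 5.34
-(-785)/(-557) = -785/557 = -1.41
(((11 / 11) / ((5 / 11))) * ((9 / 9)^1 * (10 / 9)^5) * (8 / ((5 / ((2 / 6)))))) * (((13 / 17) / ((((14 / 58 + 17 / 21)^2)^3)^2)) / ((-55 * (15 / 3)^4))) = -190992829181951487225406725399 / 7839866231326559436800000000000000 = -0.00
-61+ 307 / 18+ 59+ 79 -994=-16199 / 18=-899.94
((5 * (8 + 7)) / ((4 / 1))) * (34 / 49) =1275 / 98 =13.01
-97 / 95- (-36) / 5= 587 / 95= 6.18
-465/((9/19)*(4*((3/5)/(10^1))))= -4090.28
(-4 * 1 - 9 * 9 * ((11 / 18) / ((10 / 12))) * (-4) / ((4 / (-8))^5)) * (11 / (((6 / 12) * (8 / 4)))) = -83679.20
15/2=7.50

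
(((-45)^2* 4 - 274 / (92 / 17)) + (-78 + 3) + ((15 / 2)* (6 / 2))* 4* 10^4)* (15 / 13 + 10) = 6056189045 / 598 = 10127406.43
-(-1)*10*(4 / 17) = 40 / 17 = 2.35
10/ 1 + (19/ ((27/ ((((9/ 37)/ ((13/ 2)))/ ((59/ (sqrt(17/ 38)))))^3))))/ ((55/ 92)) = 84456* sqrt(646)/ 23884027056716255 + 10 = 10.00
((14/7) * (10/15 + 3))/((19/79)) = 1738/57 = 30.49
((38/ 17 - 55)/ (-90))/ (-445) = -299/ 226950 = -0.00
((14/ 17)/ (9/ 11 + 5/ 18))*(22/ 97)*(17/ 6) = 1452/ 3007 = 0.48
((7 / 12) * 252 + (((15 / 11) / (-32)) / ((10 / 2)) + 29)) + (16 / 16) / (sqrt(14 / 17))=sqrt(238) / 14 + 61949 / 352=177.09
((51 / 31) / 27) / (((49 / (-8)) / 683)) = -92888 / 13671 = -6.79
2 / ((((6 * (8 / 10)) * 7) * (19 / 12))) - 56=-7443 / 133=-55.96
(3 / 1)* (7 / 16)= 1.31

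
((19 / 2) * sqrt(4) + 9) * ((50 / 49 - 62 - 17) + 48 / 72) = -45460 / 21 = -2164.76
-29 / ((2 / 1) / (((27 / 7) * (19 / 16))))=-14877 / 224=-66.42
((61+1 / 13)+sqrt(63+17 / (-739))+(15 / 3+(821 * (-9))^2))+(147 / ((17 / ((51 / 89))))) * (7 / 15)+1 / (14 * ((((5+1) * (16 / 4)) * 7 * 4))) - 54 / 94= 2 * sqrt(8598265) / 739+139659474155483927 / 2557988160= 54597396.75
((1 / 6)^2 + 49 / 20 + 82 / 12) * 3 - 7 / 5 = 398 / 15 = 26.53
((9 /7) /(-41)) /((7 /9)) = -81 /2009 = -0.04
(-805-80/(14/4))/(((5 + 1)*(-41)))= 5795/1722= 3.37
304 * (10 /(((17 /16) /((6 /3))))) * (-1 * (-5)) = 486400 /17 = 28611.76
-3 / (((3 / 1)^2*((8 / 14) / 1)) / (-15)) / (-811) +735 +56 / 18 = 21549577 / 29196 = 738.10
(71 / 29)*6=426 / 29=14.69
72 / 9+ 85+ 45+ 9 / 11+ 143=3100 / 11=281.82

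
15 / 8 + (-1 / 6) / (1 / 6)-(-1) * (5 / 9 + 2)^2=4799 / 648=7.41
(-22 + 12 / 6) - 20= -40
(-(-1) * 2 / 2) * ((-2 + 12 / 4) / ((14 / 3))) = 3 / 14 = 0.21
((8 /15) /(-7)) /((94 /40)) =-32 /987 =-0.03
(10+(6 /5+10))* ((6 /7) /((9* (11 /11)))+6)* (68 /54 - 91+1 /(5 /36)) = -151188224 /14175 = -10665.84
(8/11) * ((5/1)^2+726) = 546.18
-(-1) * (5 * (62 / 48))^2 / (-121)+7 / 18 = 0.04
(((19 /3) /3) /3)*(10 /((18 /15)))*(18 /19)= 50 /9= 5.56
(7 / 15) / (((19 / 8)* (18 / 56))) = 0.61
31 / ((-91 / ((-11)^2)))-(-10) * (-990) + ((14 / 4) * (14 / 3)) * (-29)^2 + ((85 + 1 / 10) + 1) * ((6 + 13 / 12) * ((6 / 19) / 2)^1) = 161477933 / 41496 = 3891.41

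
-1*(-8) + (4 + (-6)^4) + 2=1310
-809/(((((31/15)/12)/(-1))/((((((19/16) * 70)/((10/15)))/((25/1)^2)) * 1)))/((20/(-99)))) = -322791/1705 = -189.32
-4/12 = -0.33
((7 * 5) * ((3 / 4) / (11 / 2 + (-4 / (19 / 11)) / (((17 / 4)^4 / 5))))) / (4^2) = 7934495 / 26427808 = 0.30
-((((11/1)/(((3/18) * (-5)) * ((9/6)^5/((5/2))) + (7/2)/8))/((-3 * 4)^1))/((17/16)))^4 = -3930163511296/136326383940321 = -0.03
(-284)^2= 80656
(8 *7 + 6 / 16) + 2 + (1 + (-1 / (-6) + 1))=1453 / 24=60.54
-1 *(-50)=50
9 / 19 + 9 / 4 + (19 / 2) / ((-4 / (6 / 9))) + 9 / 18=187 / 114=1.64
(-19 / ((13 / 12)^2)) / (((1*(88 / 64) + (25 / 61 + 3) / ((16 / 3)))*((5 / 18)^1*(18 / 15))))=-4005504 / 166127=-24.11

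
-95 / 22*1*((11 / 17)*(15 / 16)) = -1425 / 544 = -2.62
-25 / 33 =-0.76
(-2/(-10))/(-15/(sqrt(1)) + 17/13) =-13/890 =-0.01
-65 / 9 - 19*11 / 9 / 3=-404 / 27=-14.96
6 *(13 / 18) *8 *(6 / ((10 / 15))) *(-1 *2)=-624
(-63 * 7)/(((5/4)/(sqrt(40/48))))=-294 * sqrt(30)/5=-322.06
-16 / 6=-8 / 3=-2.67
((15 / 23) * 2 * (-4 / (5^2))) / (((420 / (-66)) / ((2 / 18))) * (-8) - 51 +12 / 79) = -6952 / 13568965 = -0.00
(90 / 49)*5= 450 / 49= 9.18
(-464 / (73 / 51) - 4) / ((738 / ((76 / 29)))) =-910328 / 781173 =-1.17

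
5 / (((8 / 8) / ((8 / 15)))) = 8 / 3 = 2.67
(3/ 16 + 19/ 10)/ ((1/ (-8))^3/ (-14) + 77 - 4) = 74816/ 2616325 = 0.03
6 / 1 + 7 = 13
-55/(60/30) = -55/2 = -27.50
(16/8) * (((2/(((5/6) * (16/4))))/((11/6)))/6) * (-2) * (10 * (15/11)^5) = -18225000/1771561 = -10.29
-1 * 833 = -833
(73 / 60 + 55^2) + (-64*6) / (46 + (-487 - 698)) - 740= 156263087 / 68340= 2286.55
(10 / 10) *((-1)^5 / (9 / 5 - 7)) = 5 / 26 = 0.19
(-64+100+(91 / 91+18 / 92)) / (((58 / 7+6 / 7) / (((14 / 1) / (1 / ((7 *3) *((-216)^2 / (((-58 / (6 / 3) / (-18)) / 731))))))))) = 25319607017.48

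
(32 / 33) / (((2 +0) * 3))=16 / 99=0.16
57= 57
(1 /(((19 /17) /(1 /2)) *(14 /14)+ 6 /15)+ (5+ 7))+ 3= 3445 /224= 15.38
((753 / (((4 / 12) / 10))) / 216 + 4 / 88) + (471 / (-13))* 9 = -380005 / 1716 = -221.45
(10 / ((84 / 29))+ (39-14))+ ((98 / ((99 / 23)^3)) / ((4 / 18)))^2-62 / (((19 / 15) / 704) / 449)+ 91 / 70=-119589884999006566723 / 7729435794465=-15472007.04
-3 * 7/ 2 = -21/ 2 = -10.50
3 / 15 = 1 / 5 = 0.20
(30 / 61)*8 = 240 / 61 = 3.93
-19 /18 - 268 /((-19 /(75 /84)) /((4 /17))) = 77641 /40698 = 1.91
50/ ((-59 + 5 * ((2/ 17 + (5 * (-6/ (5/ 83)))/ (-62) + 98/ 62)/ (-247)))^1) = -6508450/ 7705611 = -0.84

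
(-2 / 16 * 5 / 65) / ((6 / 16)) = -1 / 39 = -0.03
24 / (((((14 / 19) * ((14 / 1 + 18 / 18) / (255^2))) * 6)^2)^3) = 1284842645656176828020671875 / 60236288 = 21330043538807982789.72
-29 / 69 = -0.42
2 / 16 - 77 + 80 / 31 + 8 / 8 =-18177 / 248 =-73.29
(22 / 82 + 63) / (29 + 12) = 2594 / 1681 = 1.54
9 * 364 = 3276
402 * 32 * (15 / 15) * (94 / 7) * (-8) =-9673728 / 7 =-1381961.14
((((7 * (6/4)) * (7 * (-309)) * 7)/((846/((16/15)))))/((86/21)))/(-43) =1.14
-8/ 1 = -8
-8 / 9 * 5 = -40 / 9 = -4.44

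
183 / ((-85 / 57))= -10431 / 85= -122.72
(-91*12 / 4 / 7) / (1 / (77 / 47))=-3003 / 47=-63.89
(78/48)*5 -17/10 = 257/40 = 6.42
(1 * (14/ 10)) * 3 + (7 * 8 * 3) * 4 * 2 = 6741/ 5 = 1348.20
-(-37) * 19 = 703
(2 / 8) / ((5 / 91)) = 91 / 20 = 4.55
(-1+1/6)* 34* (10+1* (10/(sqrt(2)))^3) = -21250* sqrt(2)/3-850/3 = -10300.68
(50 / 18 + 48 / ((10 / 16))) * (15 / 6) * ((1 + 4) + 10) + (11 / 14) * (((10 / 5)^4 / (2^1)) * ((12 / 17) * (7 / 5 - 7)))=1509253 / 510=2959.32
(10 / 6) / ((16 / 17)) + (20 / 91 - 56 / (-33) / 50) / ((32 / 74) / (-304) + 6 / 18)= 532935803 / 210210000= 2.54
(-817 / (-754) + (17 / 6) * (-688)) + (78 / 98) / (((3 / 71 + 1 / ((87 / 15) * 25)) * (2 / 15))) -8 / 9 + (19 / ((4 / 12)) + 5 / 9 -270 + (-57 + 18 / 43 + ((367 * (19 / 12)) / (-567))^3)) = -2710097823104516751059 / 1291883173808939712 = -2097.79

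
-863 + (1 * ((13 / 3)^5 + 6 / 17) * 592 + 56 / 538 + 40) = 1004488099843 / 1111239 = 903935.25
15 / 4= 3.75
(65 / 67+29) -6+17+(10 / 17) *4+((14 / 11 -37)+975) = 12310943 / 12529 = 982.60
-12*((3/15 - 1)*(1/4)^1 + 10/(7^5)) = 201084/84035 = 2.39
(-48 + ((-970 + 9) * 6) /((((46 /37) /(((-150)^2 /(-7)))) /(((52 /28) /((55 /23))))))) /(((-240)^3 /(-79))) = 41081498551 /620928000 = 66.16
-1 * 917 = -917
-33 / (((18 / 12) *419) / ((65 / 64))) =-715 / 13408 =-0.05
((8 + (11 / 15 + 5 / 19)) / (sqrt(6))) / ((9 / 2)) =2564 * sqrt(6) / 7695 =0.82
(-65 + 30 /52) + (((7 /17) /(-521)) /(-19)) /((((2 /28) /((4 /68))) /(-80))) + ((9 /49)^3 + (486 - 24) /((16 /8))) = 1457721639750743 /8750860386814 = 166.58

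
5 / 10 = 1 / 2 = 0.50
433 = 433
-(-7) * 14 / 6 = 49 / 3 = 16.33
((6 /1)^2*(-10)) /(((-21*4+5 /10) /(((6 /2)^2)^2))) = 58320 /167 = 349.22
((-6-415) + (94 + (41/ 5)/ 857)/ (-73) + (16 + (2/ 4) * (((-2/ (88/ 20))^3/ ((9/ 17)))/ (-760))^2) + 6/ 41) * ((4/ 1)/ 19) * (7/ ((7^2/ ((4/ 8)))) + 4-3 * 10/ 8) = -4933954395884679754789/ 179525826991134138240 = -27.48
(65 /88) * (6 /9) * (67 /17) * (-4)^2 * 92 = 1602640 /561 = 2856.76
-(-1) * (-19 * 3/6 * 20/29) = -190/29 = -6.55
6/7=0.86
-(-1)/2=1/2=0.50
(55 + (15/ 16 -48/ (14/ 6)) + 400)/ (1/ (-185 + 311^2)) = 588398987/ 14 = 42028499.07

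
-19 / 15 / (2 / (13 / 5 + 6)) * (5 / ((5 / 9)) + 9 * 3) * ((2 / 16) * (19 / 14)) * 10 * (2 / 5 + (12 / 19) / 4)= -129903 / 700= -185.58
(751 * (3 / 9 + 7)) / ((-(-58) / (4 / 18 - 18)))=-1321760 / 783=-1688.07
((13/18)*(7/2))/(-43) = -91/1548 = -0.06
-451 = -451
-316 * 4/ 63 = -1264/ 63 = -20.06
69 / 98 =0.70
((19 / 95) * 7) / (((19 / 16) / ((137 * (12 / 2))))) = 969.09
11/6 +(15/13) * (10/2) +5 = 983/78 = 12.60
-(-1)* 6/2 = 3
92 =92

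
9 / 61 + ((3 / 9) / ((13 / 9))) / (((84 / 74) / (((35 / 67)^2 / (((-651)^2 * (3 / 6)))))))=31798027084 / 215519578911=0.15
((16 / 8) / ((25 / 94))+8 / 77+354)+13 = 721151 / 1925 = 374.62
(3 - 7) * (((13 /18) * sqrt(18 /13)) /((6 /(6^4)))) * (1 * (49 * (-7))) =49392 * sqrt(26) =251850.77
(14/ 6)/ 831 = 7/ 2493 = 0.00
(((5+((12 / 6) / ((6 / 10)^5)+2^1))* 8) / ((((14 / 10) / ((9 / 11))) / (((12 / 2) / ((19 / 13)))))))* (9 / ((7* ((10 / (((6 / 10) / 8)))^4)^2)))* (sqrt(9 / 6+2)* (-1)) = -678164643* sqrt(14) / 167788544000000000000000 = -0.00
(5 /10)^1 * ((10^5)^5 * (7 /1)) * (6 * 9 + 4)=2030000000000000000000000000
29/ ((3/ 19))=551/ 3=183.67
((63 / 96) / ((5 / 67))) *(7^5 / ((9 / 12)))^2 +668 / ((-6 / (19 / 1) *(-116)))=640324312919 / 145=4416029744.27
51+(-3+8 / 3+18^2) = 1124 / 3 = 374.67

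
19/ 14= 1.36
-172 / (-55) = 172 / 55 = 3.13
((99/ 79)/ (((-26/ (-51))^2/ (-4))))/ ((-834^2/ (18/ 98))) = 257499/ 50559115516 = 0.00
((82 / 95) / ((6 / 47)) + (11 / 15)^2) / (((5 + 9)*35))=15602 / 1047375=0.01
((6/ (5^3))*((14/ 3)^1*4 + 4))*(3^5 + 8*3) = 36312/ 125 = 290.50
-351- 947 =-1298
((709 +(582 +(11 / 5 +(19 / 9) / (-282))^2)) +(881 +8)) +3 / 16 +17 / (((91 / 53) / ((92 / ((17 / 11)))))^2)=2051224689038408207 / 90680716198800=22620.30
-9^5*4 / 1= -236196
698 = 698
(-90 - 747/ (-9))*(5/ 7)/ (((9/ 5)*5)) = -5/ 9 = -0.56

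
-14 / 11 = -1.27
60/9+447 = 1361/3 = 453.67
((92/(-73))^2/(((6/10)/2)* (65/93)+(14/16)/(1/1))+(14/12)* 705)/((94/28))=16536151023/67374547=245.44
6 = 6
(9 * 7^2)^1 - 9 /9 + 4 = 444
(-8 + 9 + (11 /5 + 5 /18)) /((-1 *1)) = -313 /90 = -3.48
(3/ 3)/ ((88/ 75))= 75/ 88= 0.85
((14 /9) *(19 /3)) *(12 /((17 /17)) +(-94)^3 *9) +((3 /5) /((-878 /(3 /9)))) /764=-2223021350473289 /30185640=-73644996.44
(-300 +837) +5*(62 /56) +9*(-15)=11411 /28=407.54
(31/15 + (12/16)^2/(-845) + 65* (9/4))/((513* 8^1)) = 6015697/166458240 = 0.04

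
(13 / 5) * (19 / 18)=247 / 90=2.74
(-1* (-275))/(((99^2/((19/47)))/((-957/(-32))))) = 13775/40608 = 0.34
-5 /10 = -1 /2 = -0.50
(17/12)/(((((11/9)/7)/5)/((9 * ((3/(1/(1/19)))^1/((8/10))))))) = 240975/3344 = 72.06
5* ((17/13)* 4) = 340/13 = 26.15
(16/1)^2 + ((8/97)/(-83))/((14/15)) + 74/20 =146358529/563570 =259.70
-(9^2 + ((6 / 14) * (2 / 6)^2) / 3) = -5104 / 63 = -81.02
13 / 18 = 0.72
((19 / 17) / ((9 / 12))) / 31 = 76 / 1581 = 0.05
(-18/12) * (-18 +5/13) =26.42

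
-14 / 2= -7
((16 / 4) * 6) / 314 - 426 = -66870 / 157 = -425.92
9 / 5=1.80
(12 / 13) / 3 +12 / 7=184 / 91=2.02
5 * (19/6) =95/6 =15.83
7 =7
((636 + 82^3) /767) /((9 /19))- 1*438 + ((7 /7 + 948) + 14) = 239189 /117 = 2044.35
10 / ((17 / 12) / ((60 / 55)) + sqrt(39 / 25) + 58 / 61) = 43390764000 / 6751264441 - 3857932800 * sqrt(39) / 6751264441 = 2.86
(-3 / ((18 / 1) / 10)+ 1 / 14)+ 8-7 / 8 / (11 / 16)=2371 / 462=5.13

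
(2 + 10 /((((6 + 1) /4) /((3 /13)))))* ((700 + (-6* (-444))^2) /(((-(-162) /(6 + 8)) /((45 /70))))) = 1071736996 /819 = 1308592.18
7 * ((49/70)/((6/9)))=147/20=7.35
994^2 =988036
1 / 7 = 0.14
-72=-72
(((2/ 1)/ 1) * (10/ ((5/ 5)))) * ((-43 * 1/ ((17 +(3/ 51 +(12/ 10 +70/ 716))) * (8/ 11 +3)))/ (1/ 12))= -104679200/ 694007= -150.83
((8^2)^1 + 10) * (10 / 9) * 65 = 48100 / 9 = 5344.44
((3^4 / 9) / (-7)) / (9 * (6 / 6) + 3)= -3 / 28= -0.11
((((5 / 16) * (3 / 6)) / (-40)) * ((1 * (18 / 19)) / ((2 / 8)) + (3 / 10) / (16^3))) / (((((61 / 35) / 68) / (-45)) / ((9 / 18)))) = 15792842835 / 1215299584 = 13.00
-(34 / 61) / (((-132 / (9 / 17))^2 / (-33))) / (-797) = -0.00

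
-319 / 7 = -45.57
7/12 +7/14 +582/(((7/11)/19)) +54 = 1464283/84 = 17431.94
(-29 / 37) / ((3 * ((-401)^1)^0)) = -29 / 111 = -0.26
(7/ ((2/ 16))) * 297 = 16632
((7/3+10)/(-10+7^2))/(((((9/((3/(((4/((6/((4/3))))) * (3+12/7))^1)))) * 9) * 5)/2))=259/231660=0.00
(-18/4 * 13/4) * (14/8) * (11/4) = -9009/128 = -70.38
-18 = -18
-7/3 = -2.33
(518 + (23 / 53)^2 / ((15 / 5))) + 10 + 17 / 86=382841969 / 724722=528.26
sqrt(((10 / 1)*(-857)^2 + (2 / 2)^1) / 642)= sqrt(4715163222) / 642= 106.96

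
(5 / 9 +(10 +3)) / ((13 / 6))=244 / 39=6.26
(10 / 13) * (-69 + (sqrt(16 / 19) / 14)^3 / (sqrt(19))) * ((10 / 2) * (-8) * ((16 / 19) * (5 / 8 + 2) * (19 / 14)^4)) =24349770150 / 1529437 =15920.74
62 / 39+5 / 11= 877 / 429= 2.04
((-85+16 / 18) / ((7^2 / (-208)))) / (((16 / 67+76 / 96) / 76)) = 6414127616 / 243579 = 26332.84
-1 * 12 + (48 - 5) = 31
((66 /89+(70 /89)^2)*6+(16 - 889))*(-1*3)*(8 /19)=164409336 /150499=1092.43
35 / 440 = 7 / 88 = 0.08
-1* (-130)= 130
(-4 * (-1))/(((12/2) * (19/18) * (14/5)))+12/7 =258/133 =1.94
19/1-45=-26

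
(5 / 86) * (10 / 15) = 5 / 129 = 0.04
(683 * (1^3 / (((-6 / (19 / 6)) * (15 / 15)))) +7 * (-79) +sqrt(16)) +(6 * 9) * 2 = -28853 / 36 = -801.47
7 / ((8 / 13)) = 91 / 8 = 11.38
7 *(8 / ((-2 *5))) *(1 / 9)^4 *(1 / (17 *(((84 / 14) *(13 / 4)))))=-56 / 21749715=-0.00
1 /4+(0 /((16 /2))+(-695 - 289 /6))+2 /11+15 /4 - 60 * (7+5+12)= -143813 /66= -2178.98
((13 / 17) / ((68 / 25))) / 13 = 25 / 1156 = 0.02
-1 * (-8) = 8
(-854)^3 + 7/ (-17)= -10588209695/ 17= -622835864.41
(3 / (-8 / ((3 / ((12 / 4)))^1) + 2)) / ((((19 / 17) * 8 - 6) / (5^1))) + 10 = 183 / 20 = 9.15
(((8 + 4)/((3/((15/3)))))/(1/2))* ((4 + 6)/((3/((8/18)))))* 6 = 3200/9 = 355.56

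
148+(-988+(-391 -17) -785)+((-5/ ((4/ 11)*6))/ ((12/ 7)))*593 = -813809/ 288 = -2825.73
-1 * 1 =-1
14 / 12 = 7 / 6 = 1.17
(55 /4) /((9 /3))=55 /12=4.58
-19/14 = -1.36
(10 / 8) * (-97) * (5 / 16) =-2425 / 64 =-37.89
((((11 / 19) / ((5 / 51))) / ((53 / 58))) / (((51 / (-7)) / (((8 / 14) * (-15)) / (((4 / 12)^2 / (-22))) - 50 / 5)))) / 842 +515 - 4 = 215883439 / 423947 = 509.22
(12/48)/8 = 1/32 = 0.03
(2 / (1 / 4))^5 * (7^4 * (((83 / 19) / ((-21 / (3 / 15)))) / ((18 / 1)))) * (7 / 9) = -3265052672 / 23085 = -141436.11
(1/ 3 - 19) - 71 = -269/ 3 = -89.67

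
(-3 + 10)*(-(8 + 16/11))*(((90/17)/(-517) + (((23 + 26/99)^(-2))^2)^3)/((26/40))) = 6820118014962351917232131024931160095917280/6541291563180037549549517198985201917607791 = 1.04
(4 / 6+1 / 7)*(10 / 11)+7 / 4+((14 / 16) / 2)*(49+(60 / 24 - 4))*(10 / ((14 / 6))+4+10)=353417 / 924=382.49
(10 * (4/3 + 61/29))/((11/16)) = 47840/957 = 49.99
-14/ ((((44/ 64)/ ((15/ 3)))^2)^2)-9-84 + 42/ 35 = -2873920219/ 73205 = -39258.52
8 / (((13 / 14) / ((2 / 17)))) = 224 / 221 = 1.01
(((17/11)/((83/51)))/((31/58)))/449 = 50286/12708047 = 0.00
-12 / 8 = -3 / 2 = -1.50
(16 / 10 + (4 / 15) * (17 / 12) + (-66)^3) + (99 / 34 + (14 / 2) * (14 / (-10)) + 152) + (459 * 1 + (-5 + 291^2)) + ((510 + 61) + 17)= -308487643 / 1530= -201625.91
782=782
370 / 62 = 185 / 31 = 5.97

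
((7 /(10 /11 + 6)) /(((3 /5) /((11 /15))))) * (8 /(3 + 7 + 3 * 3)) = 1694 /3249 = 0.52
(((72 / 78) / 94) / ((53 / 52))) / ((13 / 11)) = 264 / 32383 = 0.01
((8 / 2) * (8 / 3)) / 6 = 16 / 9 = 1.78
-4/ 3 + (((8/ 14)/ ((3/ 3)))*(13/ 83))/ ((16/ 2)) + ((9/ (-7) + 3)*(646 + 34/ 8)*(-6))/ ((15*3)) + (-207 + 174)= -3188831/ 17430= -182.95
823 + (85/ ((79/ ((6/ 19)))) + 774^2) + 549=901272958/ 1501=600448.34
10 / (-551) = -10 / 551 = -0.02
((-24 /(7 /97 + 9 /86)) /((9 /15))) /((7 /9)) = -600624 /2065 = -290.86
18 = 18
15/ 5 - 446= -443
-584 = -584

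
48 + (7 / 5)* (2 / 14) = 241 / 5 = 48.20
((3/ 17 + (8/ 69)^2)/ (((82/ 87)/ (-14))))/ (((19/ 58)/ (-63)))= 542.50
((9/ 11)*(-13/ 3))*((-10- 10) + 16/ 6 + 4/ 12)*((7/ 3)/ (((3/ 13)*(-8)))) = -20111/ 264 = -76.18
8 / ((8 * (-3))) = -1 / 3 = -0.33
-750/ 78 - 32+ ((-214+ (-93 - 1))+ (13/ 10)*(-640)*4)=-47809/ 13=-3677.62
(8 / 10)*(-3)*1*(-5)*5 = 60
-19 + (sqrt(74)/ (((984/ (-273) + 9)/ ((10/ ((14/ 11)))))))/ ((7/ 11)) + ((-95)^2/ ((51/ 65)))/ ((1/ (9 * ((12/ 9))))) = 7865 * sqrt(74)/ 3437 + 2346177/ 17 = 138030.10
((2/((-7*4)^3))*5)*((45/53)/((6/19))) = -1425/1163456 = -0.00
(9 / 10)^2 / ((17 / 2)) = 81 / 850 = 0.10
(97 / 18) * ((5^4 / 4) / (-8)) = -60625 / 576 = -105.25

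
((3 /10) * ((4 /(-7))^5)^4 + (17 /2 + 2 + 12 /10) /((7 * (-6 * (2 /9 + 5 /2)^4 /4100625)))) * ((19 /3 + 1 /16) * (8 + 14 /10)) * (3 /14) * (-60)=89809158698969732742346983 /5585458640832840070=16079101.91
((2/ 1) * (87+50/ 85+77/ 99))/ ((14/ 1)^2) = 6760/ 7497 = 0.90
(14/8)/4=7/16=0.44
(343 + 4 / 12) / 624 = 515 / 936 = 0.55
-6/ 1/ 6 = -1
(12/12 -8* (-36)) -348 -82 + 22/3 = -401/3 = -133.67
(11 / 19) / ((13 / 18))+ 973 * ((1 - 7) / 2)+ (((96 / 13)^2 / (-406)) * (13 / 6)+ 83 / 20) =-2922557837 / 1002820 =-2914.34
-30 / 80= -3 / 8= -0.38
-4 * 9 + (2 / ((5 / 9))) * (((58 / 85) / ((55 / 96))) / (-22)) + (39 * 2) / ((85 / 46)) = 6.02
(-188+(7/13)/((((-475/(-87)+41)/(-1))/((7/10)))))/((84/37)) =-3655257491/44138640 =-82.81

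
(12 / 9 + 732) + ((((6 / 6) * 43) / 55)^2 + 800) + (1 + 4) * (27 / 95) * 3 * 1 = 265225468 / 172425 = 1538.21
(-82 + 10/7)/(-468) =47/273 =0.17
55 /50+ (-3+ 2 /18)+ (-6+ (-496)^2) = 22140739 /90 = 246008.21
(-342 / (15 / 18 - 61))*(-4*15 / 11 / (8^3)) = -405 / 6688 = -0.06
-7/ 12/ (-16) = 7/ 192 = 0.04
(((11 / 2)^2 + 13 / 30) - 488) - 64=-31279 / 60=-521.32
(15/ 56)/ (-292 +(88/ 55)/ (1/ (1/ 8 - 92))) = -15/ 24584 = -0.00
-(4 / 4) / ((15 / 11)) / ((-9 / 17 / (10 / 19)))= 374 / 513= 0.73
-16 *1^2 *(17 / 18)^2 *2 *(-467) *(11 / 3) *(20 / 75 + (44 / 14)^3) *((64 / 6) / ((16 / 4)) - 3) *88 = -168365863111424 / 3750705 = -44889124.34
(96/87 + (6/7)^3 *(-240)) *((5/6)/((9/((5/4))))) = -4663700/268569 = -17.36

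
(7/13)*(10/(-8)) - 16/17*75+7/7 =-62111/884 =-70.26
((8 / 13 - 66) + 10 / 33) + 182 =50158 / 429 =116.92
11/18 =0.61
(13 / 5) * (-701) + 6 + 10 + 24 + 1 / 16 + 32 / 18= -1282147 / 720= -1780.76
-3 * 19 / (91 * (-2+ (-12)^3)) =57 / 157430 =0.00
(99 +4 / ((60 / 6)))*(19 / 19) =497 / 5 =99.40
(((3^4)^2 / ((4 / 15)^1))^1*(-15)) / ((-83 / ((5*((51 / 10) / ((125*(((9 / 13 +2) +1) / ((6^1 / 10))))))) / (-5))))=-39149487 / 1328000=-29.48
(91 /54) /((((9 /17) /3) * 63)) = 221 /1458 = 0.15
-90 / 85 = -18 / 17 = -1.06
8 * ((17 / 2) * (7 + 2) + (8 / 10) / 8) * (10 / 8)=766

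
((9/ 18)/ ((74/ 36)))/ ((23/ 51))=0.54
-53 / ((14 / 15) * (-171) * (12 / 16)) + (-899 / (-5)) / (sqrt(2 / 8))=2154856 / 5985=360.04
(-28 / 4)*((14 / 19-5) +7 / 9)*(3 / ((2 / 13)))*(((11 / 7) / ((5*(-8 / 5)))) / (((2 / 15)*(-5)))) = 21307 / 152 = 140.18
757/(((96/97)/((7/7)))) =73429/96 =764.89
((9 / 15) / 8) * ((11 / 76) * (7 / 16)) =231 / 48640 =0.00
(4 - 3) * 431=431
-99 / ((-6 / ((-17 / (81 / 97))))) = -18139 / 54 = -335.91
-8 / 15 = -0.53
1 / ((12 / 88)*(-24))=-11 / 36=-0.31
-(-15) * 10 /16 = 75 /8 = 9.38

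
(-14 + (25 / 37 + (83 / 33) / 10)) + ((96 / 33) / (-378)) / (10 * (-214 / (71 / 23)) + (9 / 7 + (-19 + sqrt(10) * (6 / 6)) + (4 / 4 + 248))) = -75720924781742941 / 5792253239718990 + 564592 * sqrt(10) / 15654738485727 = -13.07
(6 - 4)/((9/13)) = 26/9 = 2.89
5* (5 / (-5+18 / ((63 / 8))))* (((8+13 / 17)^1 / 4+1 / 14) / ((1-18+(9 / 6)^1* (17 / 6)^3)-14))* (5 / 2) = -2423250 / 145027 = -16.71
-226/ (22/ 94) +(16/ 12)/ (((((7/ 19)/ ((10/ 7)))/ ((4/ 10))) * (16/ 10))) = -1559344/ 1617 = -964.34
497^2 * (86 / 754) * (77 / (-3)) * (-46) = 37620952754 / 1131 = 33263441.87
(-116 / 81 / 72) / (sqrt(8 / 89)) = -29 * sqrt(178) / 5832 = -0.07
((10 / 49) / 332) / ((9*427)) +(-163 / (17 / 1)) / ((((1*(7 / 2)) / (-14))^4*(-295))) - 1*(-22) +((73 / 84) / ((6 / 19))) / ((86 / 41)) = 1705843729088059 / 53926710883920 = 31.63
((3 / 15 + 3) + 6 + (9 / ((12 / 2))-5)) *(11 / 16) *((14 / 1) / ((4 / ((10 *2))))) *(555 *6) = 913460.62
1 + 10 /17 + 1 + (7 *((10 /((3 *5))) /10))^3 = 2.69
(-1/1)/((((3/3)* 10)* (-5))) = 1/50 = 0.02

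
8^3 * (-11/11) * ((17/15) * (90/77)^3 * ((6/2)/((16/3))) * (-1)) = 237945600/456533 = 521.20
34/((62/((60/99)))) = 340/1023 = 0.33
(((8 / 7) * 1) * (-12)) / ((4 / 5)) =-120 / 7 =-17.14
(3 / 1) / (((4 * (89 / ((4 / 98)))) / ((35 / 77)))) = 15 / 95942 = 0.00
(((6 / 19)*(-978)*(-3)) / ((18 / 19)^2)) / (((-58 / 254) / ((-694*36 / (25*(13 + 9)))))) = 1637780316 / 7975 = 205364.30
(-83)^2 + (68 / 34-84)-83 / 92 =626161 / 92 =6806.10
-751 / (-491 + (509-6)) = -751 / 12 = -62.58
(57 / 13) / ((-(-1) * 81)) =19 / 351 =0.05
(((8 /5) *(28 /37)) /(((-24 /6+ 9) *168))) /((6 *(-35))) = -2 /291375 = -0.00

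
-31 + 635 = 604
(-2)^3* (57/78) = -76/13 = -5.85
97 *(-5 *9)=-4365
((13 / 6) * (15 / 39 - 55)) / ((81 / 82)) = -29110 / 243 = -119.79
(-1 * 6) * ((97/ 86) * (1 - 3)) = 582/ 43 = 13.53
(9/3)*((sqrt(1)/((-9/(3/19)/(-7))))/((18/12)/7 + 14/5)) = 490/4009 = 0.12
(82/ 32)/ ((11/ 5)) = 205/ 176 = 1.16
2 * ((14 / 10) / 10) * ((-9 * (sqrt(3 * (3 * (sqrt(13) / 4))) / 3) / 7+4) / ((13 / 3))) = 84 / 325 - 27 * 13^(1 / 4) / 650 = 0.18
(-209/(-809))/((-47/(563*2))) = -235334/38023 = -6.19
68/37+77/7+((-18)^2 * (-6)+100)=-67753/37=-1831.16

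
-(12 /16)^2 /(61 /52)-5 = -1337 /244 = -5.48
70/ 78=0.90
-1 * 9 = -9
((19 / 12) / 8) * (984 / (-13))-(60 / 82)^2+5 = -919239 / 87412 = -10.52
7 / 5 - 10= -43 / 5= -8.60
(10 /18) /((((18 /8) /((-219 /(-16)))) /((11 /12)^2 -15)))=-744235 /15552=-47.85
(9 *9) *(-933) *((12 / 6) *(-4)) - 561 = 604023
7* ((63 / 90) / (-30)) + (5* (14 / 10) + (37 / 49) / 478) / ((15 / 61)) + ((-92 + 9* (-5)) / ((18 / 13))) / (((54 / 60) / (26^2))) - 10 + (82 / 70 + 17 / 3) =-7047378855323 / 94859100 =-74293.12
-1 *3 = -3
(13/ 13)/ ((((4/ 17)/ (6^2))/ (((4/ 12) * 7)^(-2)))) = 1377/ 49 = 28.10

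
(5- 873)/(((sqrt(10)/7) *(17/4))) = -12152 *sqrt(10)/85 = -452.09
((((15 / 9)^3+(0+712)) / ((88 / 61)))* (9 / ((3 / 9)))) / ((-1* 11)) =-107299 / 88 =-1219.31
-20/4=-5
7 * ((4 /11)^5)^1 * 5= 35840 /161051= 0.22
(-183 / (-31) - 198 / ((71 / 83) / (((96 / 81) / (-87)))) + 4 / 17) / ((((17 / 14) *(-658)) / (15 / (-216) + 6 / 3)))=-12613061411 / 561809070936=-0.02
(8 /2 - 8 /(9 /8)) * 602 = -1872.89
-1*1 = -1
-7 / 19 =-0.37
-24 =-24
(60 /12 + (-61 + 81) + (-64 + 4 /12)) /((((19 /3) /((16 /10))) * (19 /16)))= -14848 /1805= -8.23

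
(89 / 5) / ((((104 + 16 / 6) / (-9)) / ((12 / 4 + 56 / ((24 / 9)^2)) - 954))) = 3626127 / 2560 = 1416.46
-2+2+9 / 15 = 3 / 5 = 0.60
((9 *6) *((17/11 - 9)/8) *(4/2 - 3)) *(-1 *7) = -352.23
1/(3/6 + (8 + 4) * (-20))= -2/479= -0.00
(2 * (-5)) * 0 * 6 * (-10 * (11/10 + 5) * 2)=0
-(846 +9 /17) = -846.53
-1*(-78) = 78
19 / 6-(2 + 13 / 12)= 1 / 12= 0.08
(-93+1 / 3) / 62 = -139 / 93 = -1.49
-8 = -8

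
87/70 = 1.24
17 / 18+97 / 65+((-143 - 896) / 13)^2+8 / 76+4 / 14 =12927586669 / 2022930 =6390.53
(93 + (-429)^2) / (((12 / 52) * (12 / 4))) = 797914 / 3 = 265971.33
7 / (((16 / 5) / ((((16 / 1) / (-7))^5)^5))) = -396140812571321687967719751680 / 191581231380566414401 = -2067743325.99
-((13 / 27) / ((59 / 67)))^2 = -758641 / 2537649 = -0.30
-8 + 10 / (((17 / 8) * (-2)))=-176 / 17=-10.35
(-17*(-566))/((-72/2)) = -4811/18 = -267.28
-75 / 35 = -2.14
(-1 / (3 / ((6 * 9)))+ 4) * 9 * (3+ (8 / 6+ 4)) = -1050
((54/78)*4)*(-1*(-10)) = 360/13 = 27.69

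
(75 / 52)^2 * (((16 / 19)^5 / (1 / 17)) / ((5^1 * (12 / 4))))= 417792000 / 418460731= 1.00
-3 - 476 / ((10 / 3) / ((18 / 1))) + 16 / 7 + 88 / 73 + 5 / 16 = -105045097 / 40880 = -2569.60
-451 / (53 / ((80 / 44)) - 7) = -9020 / 443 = -20.36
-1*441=-441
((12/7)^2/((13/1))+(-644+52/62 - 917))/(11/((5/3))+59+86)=-154020205/14968226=-10.29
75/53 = 1.42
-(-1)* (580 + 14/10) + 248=4147/5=829.40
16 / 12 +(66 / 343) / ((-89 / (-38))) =129632 / 91581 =1.42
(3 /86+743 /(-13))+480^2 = 257523341 /1118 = 230342.88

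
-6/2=-3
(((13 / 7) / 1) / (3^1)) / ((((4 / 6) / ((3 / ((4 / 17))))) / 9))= 5967 / 56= 106.55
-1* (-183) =183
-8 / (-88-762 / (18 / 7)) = 0.02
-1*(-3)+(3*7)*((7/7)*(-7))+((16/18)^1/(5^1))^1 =-6472/45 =-143.82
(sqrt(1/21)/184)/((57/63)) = sqrt(21)/3496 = 0.00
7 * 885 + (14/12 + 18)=37285/6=6214.17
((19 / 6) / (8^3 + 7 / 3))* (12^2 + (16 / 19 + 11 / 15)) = 41489 / 46290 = 0.90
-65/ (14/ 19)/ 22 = -1235/ 308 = -4.01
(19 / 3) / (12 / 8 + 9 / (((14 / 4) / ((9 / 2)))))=266 / 549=0.48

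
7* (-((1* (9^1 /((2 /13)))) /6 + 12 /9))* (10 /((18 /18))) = -4655 /6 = -775.83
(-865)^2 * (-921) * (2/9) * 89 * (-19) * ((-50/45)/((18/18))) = -7768625636500/27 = -287726875425.93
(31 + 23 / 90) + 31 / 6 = 1639 / 45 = 36.42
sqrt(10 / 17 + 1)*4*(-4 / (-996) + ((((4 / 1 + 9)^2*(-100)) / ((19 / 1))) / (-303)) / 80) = 77811*sqrt(51) / 2707709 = 0.21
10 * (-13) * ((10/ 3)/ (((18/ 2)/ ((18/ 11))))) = -2600/ 33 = -78.79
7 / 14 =1 / 2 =0.50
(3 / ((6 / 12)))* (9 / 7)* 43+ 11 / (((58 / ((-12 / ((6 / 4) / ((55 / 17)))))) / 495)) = -2098.10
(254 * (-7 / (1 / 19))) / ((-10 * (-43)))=-16891 / 215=-78.56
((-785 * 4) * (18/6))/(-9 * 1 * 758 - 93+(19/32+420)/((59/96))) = 46315/30634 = 1.51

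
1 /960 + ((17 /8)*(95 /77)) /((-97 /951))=-184296331 /7170240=-25.70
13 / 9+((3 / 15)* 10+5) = 76 / 9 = 8.44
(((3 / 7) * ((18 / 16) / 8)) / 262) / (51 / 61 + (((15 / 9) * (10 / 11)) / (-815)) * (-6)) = 2953071 / 10876412288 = 0.00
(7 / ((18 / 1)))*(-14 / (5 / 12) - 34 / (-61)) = -35273 / 2745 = -12.85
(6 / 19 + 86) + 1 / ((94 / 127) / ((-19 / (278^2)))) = 11914055593 / 138029224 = 86.32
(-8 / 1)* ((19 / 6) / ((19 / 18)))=-24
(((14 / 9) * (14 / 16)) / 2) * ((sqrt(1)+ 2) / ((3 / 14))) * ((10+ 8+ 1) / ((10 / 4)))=6517 / 90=72.41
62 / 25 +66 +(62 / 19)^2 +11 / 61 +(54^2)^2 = 4681188565727 / 550525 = 8503135.31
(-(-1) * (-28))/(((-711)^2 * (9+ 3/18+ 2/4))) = -28/4886703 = -0.00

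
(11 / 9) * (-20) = -220 / 9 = -24.44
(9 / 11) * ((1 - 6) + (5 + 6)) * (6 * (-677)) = -219348 / 11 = -19940.73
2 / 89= 0.02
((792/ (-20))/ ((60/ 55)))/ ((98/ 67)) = -24321/ 980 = -24.82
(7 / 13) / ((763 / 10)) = 10 / 1417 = 0.01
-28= -28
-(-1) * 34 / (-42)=-17 / 21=-0.81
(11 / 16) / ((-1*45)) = -11 / 720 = -0.02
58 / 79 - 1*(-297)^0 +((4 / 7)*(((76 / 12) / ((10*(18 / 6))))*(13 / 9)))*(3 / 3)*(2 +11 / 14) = 114754 / 522585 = 0.22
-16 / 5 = -3.20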